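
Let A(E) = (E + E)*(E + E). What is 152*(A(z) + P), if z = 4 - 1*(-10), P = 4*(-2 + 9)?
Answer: 123424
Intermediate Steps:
P = 28 (P = 4*7 = 28)
z = 14 (z = 4 + 10 = 14)
A(E) = 4*E**2 (A(E) = (2*E)*(2*E) = 4*E**2)
152*(A(z) + P) = 152*(4*14**2 + 28) = 152*(4*196 + 28) = 152*(784 + 28) = 152*812 = 123424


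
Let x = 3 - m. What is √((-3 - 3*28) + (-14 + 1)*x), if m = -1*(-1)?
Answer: I*√113 ≈ 10.63*I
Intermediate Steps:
m = 1
x = 2 (x = 3 - 1*1 = 3 - 1 = 2)
√((-3 - 3*28) + (-14 + 1)*x) = √((-3 - 3*28) + (-14 + 1)*2) = √((-3 - 84) - 13*2) = √(-87 - 26) = √(-113) = I*√113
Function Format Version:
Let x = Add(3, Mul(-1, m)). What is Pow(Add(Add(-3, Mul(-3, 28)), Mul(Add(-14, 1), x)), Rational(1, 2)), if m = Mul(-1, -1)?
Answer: Mul(I, Pow(113, Rational(1, 2))) ≈ Mul(10.630, I)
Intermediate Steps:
m = 1
x = 2 (x = Add(3, Mul(-1, 1)) = Add(3, -1) = 2)
Pow(Add(Add(-3, Mul(-3, 28)), Mul(Add(-14, 1), x)), Rational(1, 2)) = Pow(Add(Add(-3, Mul(-3, 28)), Mul(Add(-14, 1), 2)), Rational(1, 2)) = Pow(Add(Add(-3, -84), Mul(-13, 2)), Rational(1, 2)) = Pow(Add(-87, -26), Rational(1, 2)) = Pow(-113, Rational(1, 2)) = Mul(I, Pow(113, Rational(1, 2)))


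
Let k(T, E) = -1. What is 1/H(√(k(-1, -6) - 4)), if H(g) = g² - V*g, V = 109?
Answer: -1/11886 + 109*I*√5/59430 ≈ -8.4133e-5 + 0.0041011*I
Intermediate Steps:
H(g) = g² - 109*g
1/H(√(k(-1, -6) - 4)) = 1/(√(-1 - 4)*(-109 + √(-1 - 4))) = 1/(√(-5)*(-109 + √(-5))) = 1/((I*√5)*(-109 + I*√5)) = 1/(I*√5*(-109 + I*√5)) = -I*√5/(5*(-109 + I*√5))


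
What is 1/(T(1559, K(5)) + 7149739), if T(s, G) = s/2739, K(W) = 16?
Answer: 2739/19583136680 ≈ 1.3987e-7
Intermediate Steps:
T(s, G) = s/2739 (T(s, G) = s*(1/2739) = s/2739)
1/(T(1559, K(5)) + 7149739) = 1/((1/2739)*1559 + 7149739) = 1/(1559/2739 + 7149739) = 1/(19583136680/2739) = 2739/19583136680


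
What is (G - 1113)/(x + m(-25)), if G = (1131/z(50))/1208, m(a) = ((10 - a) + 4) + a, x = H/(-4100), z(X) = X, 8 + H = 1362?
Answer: -918728943/11283928 ≈ -81.419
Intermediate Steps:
H = 1354 (H = -8 + 1362 = 1354)
x = -677/2050 (x = 1354/(-4100) = 1354*(-1/4100) = -677/2050 ≈ -0.33024)
m(a) = 14 (m(a) = (14 - a) + a = 14)
G = 1131/60400 (G = (1131/50)/1208 = (1131*(1/50))*(1/1208) = (1131/50)*(1/1208) = 1131/60400 ≈ 0.018725)
(G - 1113)/(x + m(-25)) = (1131/60400 - 1113)/(-677/2050 + 14) = -67224069/(60400*28023/2050) = -67224069/60400*2050/28023 = -918728943/11283928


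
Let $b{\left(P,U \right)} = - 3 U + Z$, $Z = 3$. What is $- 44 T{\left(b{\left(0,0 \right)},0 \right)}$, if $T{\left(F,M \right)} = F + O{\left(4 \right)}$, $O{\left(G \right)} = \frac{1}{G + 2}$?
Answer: $- \frac{418}{3} \approx -139.33$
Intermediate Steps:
$O{\left(G \right)} = \frac{1}{2 + G}$
$b{\left(P,U \right)} = 3 - 3 U$ ($b{\left(P,U \right)} = - 3 U + 3 = 3 - 3 U$)
$T{\left(F,M \right)} = \frac{1}{6} + F$ ($T{\left(F,M \right)} = F + \frac{1}{2 + 4} = F + \frac{1}{6} = \frac{1}{6} + F$)
$- 44 T{\left(b{\left(0,0 \right)},0 \right)} = - 44 \left(\frac{1}{6} + \left(3 - 0\right)\right) = - 44 \left(\frac{1}{6} + \left(3 + 0\right)\right) = - 44 \left(\frac{1}{6} + 3\right) = \left(-44\right) \frac{19}{6} = - \frac{418}{3}$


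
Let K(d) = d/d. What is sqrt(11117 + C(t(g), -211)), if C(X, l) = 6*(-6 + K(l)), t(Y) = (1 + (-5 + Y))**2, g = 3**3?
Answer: sqrt(11087) ≈ 105.29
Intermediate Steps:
K(d) = 1
g = 27
t(Y) = (-4 + Y)**2
C(X, l) = -30 (C(X, l) = 6*(-6 + 1) = 6*(-5) = -30)
sqrt(11117 + C(t(g), -211)) = sqrt(11117 - 30) = sqrt(11087)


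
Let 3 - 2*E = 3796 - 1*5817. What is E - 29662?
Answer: -28650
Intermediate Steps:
E = 1012 (E = 3/2 - (3796 - 1*5817)/2 = 3/2 - (3796 - 5817)/2 = 3/2 - ½*(-2021) = 3/2 + 2021/2 = 1012)
E - 29662 = 1012 - 29662 = -28650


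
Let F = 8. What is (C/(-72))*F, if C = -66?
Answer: 22/3 ≈ 7.3333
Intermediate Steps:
(C/(-72))*F = -66/(-72)*8 = -66*(-1/72)*8 = (11/12)*8 = 22/3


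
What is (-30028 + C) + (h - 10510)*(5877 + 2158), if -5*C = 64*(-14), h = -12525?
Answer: -925580369/5 ≈ -1.8512e+8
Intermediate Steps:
C = 896/5 (C = -64*(-14)/5 = -⅕*(-896) = 896/5 ≈ 179.20)
(-30028 + C) + (h - 10510)*(5877 + 2158) = (-30028 + 896/5) + (-12525 - 10510)*(5877 + 2158) = -149244/5 - 23035*8035 = -149244/5 - 185086225 = -925580369/5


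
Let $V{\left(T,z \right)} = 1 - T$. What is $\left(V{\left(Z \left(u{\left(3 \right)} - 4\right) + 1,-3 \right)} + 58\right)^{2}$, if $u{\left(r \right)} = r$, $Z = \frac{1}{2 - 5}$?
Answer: $\frac{29929}{9} \approx 3325.4$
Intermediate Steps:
$Z = - \frac{1}{3}$ ($Z = \frac{1}{-3} = - \frac{1}{3} \approx -0.33333$)
$\left(V{\left(Z \left(u{\left(3 \right)} - 4\right) + 1,-3 \right)} + 58\right)^{2} = \left(\left(1 - \left(- \frac{3 - 4}{3} + 1\right)\right) + 58\right)^{2} = \left(\left(1 - \left(\left(- \frac{1}{3}\right) \left(-1\right) + 1\right)\right) + 58\right)^{2} = \left(\left(1 - \left(\frac{1}{3} + 1\right)\right) + 58\right)^{2} = \left(\left(1 - \frac{4}{3}\right) + 58\right)^{2} = \left(- \frac{1}{3} + 58\right)^{2} = \left(\frac{173}{3}\right)^{2} = \frac{29929}{9}$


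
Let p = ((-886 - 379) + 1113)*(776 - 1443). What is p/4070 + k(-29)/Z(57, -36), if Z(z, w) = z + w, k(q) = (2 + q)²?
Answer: 849349/14245 ≈ 59.624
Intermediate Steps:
Z(z, w) = w + z
p = 101384 (p = (-1265 + 1113)*(-667) = -152*(-667) = 101384)
p/4070 + k(-29)/Z(57, -36) = 101384/4070 + (2 - 29)²/(-36 + 57) = 101384*(1/4070) + (-27)²/21 = 50692/2035 + 729*(1/21) = 50692/2035 + 243/7 = 849349/14245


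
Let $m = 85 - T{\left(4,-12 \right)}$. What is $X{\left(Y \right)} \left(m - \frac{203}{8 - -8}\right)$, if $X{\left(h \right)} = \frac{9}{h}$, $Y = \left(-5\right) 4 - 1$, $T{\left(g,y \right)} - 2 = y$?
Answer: $- \frac{3951}{112} \approx -35.277$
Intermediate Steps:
$T{\left(g,y \right)} = 2 + y$
$Y = -21$ ($Y = -20 - 1 = -21$)
$m = 95$ ($m = 85 - \left(2 - 12\right) = 85 - -10 = 85 + 10 = 95$)
$X{\left(Y \right)} \left(m - \frac{203}{8 - -8}\right) = \frac{9}{-21} \left(95 - \frac{203}{8 - -8}\right) = 9 \left(- \frac{1}{21}\right) \left(95 - \frac{203}{8 + 8}\right) = - \frac{3 \left(95 - \frac{203}{16}\right)}{7} = \left(- \frac{3}{7}\right) \frac{1317}{16} = - \frac{3951}{112}$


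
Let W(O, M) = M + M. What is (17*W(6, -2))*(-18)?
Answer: 1224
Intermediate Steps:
W(O, M) = 2*M
(17*W(6, -2))*(-18) = (17*(2*(-2)))*(-18) = (17*(-4))*(-18) = -68*(-18) = 1224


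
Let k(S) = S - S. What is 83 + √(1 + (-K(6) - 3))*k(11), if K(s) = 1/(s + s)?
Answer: 83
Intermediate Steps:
k(S) = 0
K(s) = 1/(2*s)
83 + √(1 + (-K(6) - 3))*k(11) = 83 + √(1 + (-1/(2*6) - 3))*0 = 83 + √(1 + (-1*1/12 - 3))*0 = 83 + √(1 + (-1/12 - 3))*0 = 83 + √(1 - 37/12)*0 = 83 + √(-25/12)*0 = 83 + (5*I*√3/6)*0 = 83 + 0 = 83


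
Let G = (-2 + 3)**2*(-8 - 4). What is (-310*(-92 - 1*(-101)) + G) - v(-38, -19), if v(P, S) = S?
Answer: -2783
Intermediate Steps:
G = -12 (G = 1**2*(-12) = 1*(-12) = -12)
(-310*(-92 - 1*(-101)) + G) - v(-38, -19) = (-310*(-92 - 1*(-101)) - 12) - 1*(-19) = (-310*(-92 + 101) - 12) + 19 = (-310*9 - 12) + 19 = (-2790 - 12) + 19 = -2802 + 19 = -2783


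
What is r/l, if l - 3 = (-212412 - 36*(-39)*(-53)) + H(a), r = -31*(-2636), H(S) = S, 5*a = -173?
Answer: -204290/717139 ≈ -0.28487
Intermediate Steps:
a = -173/5 (a = (1/5)*(-173) = -173/5 ≈ -34.600)
r = 81716
l = -1434278/5 (l = 3 + ((-212412 - 36*(-39)*(-53)) - 173/5) = 3 + ((-212412 + 1404*(-53)) - 173/5) = 3 + ((-212412 - 74412) - 173/5) = 3 + (-286824 - 173/5) = 3 - 1434293/5 = -1434278/5 ≈ -2.8686e+5)
r/l = 81716/(-1434278/5) = 81716*(-5/1434278) = -204290/717139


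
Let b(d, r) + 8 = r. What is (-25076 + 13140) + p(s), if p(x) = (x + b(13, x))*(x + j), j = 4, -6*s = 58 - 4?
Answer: -11806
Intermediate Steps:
b(d, r) = -8 + r
s = -9 (s = -(58 - 4)/6 = -⅙*54 = -9)
p(x) = (-8 + 2*x)*(4 + x) (p(x) = (x + (-8 + x))*(x + 4) = (-8 + 2*x)*(4 + x))
(-25076 + 13140) + p(s) = (-25076 + 13140) + (-32 + 2*(-9)²) = -11936 + (-32 + 2*81) = -11936 + (-32 + 162) = -11936 + 130 = -11806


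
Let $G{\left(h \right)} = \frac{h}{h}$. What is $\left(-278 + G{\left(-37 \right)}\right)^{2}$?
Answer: $76729$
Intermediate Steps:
$G{\left(h \right)} = 1$
$\left(-278 + G{\left(-37 \right)}\right)^{2} = \left(-278 + 1\right)^{2} = \left(-277\right)^{2} = 76729$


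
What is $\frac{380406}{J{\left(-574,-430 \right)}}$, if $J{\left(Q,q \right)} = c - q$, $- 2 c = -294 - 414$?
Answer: $\frac{190203}{392} \approx 485.21$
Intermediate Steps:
$c = 354$ ($c = - \frac{-294 - 414}{2} = \left(- \frac{1}{2}\right) \left(-708\right) = 354$)
$J{\left(Q,q \right)} = 354 - q$
$\frac{380406}{J{\left(-574,-430 \right)}} = \frac{380406}{354 - -430} = \frac{380406}{354 + 430} = \frac{380406}{784} = 380406 \cdot \frac{1}{784} = \frac{190203}{392}$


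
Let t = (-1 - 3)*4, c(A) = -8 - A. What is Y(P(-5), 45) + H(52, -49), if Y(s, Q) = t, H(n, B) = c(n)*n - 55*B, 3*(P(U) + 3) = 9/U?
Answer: -441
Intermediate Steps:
t = -16 (t = -4*4 = -16)
P(U) = -3 + 3/U (P(U) = -3 + (9/U)/3 = -3 + 3/U)
H(n, B) = -55*B + n*(-8 - n) (H(n, B) = (-8 - n)*n - 55*B = n*(-8 - n) - 55*B = -55*B + n*(-8 - n))
Y(s, Q) = -16
Y(P(-5), 45) + H(52, -49) = -16 + (-55*(-49) - 1*52*(8 + 52)) = -16 + (2695 - 1*52*60) = -16 + (2695 - 3120) = -16 - 425 = -441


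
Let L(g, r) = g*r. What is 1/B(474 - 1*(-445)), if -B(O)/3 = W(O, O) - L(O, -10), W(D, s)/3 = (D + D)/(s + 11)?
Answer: -155/4276107 ≈ -3.6248e-5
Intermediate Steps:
W(D, s) = 6*D/(11 + s) (W(D, s) = 3*((D + D)/(s + 11)) = 3*((2*D)/(11 + s)) = 3*(2*D/(11 + s)) = 6*D/(11 + s))
B(O) = -30*O - 18*O/(11 + O) (B(O) = -3*(6*O/(11 + O) - O*(-10)) = -3*(6*O/(11 + O) - (-10)*O) = -3*(6*O/(11 + O) + 10*O) = -3*(10*O + 6*O/(11 + O)) = -30*O - 18*O/(11 + O))
1/B(474 - 1*(-445)) = 1/(6*(474 - 1*(-445))*(-58 - 5*(474 - 1*(-445)))/(11 + (474 - 1*(-445)))) = 1/(6*(474 + 445)*(-58 - 5*(474 + 445))/(11 + (474 + 445))) = 1/(6*919*(-58 - 5*919)/(11 + 919)) = 1/(6*919*(-58 - 4595)/930) = 1/(6*919*(1/930)*(-4653)) = 1/(-4276107/155) = -155/4276107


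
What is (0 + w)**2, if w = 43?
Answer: 1849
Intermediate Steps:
(0 + w)**2 = (0 + 43)**2 = 43**2 = 1849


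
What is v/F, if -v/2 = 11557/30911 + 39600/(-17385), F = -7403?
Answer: -136420954/265218760147 ≈ -0.00051437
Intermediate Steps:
v = 136420954/35825849 (v = -2*(11557/30911 + 39600/(-17385)) = -2*(11557*(1/30911) + 39600*(-1/17385)) = -2*(11557/30911 - 2640/1159) = -2*(-68210477/35825849) = 136420954/35825849 ≈ 3.8079)
v/F = (136420954/35825849)/(-7403) = (136420954/35825849)*(-1/7403) = -136420954/265218760147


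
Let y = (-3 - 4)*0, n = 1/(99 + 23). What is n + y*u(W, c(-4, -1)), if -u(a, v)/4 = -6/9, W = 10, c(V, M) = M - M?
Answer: 1/122 ≈ 0.0081967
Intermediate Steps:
c(V, M) = 0
u(a, v) = 8/3 (u(a, v) = -(-24)/9 = -4*(-2/3) = 8/3)
n = 1/122 ≈ 0.0081967
y = 0 (y = -7*0 = 0)
n + y*u(W, c(-4, -1)) = 1/122 + 0*(8/3) = 1/122 + 0 = 1/122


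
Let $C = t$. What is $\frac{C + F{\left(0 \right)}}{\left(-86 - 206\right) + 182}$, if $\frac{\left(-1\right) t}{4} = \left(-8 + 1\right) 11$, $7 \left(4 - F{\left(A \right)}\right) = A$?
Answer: $- \frac{156}{55} \approx -2.8364$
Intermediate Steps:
$F{\left(A \right)} = 4 - \frac{A}{7}$
$t = 308$ ($t = - 4 \left(-8 + 1\right) 11 = - 4 \left(\left(-7\right) 11\right) = \left(-4\right) \left(-77\right) = 308$)
$C = 308$
$\frac{C + F{\left(0 \right)}}{\left(-86 - 206\right) + 182} = \frac{308 + \left(4 - 0\right)}{\left(-86 - 206\right) + 182} = \frac{308 + \left(4 + 0\right)}{\left(-86 - 206\right) + 182} = \frac{308 + 4}{-292 + 182} = \frac{312}{-110} = 312 \left(- \frac{1}{110}\right) = - \frac{156}{55}$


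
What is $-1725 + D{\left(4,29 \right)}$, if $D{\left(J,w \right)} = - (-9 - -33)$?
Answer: $-1749$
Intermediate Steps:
$D{\left(J,w \right)} = -24$ ($D{\left(J,w \right)} = - (-9 + 33) = \left(-1\right) 24 = -24$)
$-1725 + D{\left(4,29 \right)} = -1725 - 24 = -1749$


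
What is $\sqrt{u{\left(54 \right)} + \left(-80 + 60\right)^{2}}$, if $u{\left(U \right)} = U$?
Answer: $\sqrt{454} \approx 21.307$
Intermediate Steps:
$\sqrt{u{\left(54 \right)} + \left(-80 + 60\right)^{2}} = \sqrt{54 + \left(-80 + 60\right)^{2}} = \sqrt{54 + \left(-20\right)^{2}} = \sqrt{54 + 400} = \sqrt{454}$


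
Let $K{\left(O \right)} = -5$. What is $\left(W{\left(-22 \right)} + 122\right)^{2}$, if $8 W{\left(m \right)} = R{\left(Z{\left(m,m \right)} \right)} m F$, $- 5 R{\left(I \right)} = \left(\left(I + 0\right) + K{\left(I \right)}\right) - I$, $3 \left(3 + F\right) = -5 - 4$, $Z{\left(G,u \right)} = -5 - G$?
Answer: $\frac{76729}{4} \approx 19182.0$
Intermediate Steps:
$F = -6$ ($F = -3 + \frac{-5 - 4}{3} = -3 + \frac{1}{3} \left(-9\right) = -3 - 3 = -6$)
$R{\left(I \right)} = 1$ ($R{\left(I \right)} = - \frac{\left(\left(I + 0\right) - 5\right) - I}{5} = - \frac{\left(I - 5\right) - I}{5} = - \frac{\left(-5 + I\right) - I}{5} = \left(- \frac{1}{5}\right) \left(-5\right) = 1$)
$W{\left(m \right)} = - \frac{3 m}{4}$ ($W{\left(m \right)} = \frac{1 m \left(-6\right)}{8} = \frac{m \left(-6\right)}{8} = \frac{\left(-6\right) m}{8} = - \frac{3 m}{4}$)
$\left(W{\left(-22 \right)} + 122\right)^{2} = \left(\left(- \frac{3}{4}\right) \left(-22\right) + 122\right)^{2} = \left(\frac{33}{2} + 122\right)^{2} = \left(\frac{277}{2}\right)^{2} = \frac{76729}{4}$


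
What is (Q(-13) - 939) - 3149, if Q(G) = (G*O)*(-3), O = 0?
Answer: -4088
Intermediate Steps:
Q(G) = 0 (Q(G) = (G*0)*(-3) = 0*(-3) = 0)
(Q(-13) - 939) - 3149 = (0 - 939) - 3149 = -939 - 3149 = -4088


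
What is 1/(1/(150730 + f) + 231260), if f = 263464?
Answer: 414194/95786504441 ≈ 4.3241e-6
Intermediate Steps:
1/(1/(150730 + f) + 231260) = 1/(1/(150730 + 263464) + 231260) = 1/(1/414194 + 231260) = 1/(95786504441/414194) = 414194/95786504441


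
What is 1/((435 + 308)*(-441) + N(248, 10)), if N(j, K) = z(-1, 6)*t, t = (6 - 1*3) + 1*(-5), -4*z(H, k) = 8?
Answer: -1/327659 ≈ -3.0520e-6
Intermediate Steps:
z(H, k) = -2 (z(H, k) = -¼*8 = -2)
t = -2 (t = (6 - 3) - 5 = 3 - 5 = -2)
N(j, K) = 4 (N(j, K) = -2*(-2) = 4)
1/((435 + 308)*(-441) + N(248, 10)) = 1/((435 + 308)*(-441) + 4) = 1/(743*(-441) + 4) = 1/(-327663 + 4) = 1/(-327659) = -1/327659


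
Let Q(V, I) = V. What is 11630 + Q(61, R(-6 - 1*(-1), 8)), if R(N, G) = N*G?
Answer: 11691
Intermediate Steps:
R(N, G) = G*N
11630 + Q(61, R(-6 - 1*(-1), 8)) = 11630 + 61 = 11691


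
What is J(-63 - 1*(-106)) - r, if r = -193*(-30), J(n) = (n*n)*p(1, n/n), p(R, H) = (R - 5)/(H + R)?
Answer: -9488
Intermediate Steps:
p(R, H) = (-5 + R)/(H + R)
J(n) = -2*n² (J(n) = (n*n)*((-5 + 1)/(n/n + 1)) = n²*(-4/(1 + 1)) = n²*(-4/2) = n²*((½)*(-4)) = n²*(-2) = -2*n²)
r = 5790
J(-63 - 1*(-106)) - r = -2*(-63 - 1*(-106))² - 1*5790 = -2*(-63 + 106)² - 5790 = -2*43² - 5790 = -2*1849 - 5790 = -3698 - 5790 = -9488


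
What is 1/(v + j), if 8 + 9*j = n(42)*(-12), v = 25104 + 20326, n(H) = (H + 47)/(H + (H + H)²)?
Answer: 3549/161227856 ≈ 2.2012e-5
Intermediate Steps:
n(H) = (47 + H)/(H + 4*H²) (n(H) = (47 + H)/(H + (2*H)²) = (47 + H)/(H + 4*H²))
v = 45430
j = -3214/3549 (j = -8/9 + (((47 + 42)/(42*(1 + 4*42)))*(-12))/9 = -8/9 + (((1/42)*89/(1 + 168))*(-12))/9 = -8/9 + (((1/42)*89/169)*(-12))/9 = -8/9 + (((1/42)*(1/169)*89)*(-12))/9 = -8/9 + ((89/7098)*(-12))/9 = -8/9 + (⅑)*(-178/1183) = -8/9 - 178/10647 = -3214/3549 ≈ -0.90561)
1/(v + j) = 1/(45430 - 3214/3549) = 1/(161227856/3549) = 3549/161227856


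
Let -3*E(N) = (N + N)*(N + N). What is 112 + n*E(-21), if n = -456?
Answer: 268240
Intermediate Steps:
E(N) = -4*N²/3 (E(N) = -(N + N)*(N + N)/3 = -2*N*2*N/3 = -4*N²/3)
112 + n*E(-21) = 112 - (-608)*(-21)² = 112 - (-608)*441 = 112 - 456*(-588) = 112 + 268128 = 268240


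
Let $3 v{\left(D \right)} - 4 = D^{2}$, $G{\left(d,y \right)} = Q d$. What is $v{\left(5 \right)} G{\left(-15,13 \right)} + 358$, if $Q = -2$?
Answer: $648$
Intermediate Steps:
$G{\left(d,y \right)} = - 2 d$
$v{\left(D \right)} = \frac{4}{3} + \frac{D^{2}}{3}$
$v{\left(5 \right)} G{\left(-15,13 \right)} + 358 = \left(\frac{4}{3} + \frac{5^{2}}{3}\right) \left(\left(-2\right) \left(-15\right)\right) + 358 = \left(\frac{4}{3} + \frac{1}{3} \cdot 25\right) 30 + 358 = \left(\frac{4}{3} + \frac{25}{3}\right) 30 + 358 = \frac{29}{3} \cdot 30 + 358 = 290 + 358 = 648$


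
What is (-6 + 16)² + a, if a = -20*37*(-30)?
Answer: 22300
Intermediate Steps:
a = 22200 (a = -740*(-30) = 22200)
(-6 + 16)² + a = (-6 + 16)² + 22200 = 10² + 22200 = 100 + 22200 = 22300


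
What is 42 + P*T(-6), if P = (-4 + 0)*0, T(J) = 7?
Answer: 42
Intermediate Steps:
P = 0 (P = -4*0 = 0)
42 + P*T(-6) = 42 + 0*7 = 42 + 0 = 42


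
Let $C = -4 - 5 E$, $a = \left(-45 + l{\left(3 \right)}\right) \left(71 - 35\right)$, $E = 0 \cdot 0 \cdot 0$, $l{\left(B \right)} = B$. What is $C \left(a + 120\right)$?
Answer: $5568$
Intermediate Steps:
$E = 0$ ($E = 0 \cdot 0 = 0$)
$a = -1512$ ($a = \left(-45 + 3\right) \left(71 - 35\right) = \left(-42\right) 36 = -1512$)
$C = -4$ ($C = -4 - 0 = -4 + 0 = -4$)
$C \left(a + 120\right) = - 4 \left(-1512 + 120\right) = \left(-4\right) \left(-1392\right) = 5568$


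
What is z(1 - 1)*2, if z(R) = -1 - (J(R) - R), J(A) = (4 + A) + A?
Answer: -10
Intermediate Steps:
J(A) = 4 + 2*A
z(R) = -5 - R (z(R) = -1 - ((4 + 2*R) - R) = -1 - (4 + R) = -1 + (-4 - R) = -5 - R)
z(1 - 1)*2 = (-5 - (1 - 1))*2 = (-5 - 1*0)*2 = (-5 + 0)*2 = -5*2 = -10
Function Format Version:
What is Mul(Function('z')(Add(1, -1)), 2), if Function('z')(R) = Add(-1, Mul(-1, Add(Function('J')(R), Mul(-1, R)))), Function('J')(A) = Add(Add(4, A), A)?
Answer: -10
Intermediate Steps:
Function('J')(A) = Add(4, Mul(2, A))
Function('z')(R) = Add(-5, Mul(-1, R)) (Function('z')(R) = Add(-1, Mul(-1, Add(Add(4, Mul(2, R)), Mul(-1, R)))) = Add(-1, Mul(-1, Add(4, R))) = Add(-1, Add(-4, Mul(-1, R))) = Add(-5, Mul(-1, R)))
Mul(Function('z')(Add(1, -1)), 2) = Mul(Add(-5, Mul(-1, Add(1, -1))), 2) = Mul(Add(-5, Mul(-1, 0)), 2) = Mul(Add(-5, 0), 2) = Mul(-5, 2) = -10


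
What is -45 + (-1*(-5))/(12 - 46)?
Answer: -1535/34 ≈ -45.147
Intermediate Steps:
-45 + (-1*(-5))/(12 - 46) = -45 + 5/(-34) = -45 + 5*(-1/34) = -45 - 5/34 = -1535/34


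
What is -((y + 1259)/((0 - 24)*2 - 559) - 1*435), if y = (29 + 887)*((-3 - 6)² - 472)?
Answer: -92852/607 ≈ -152.97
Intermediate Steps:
y = -358156 (y = 916*((-9)² - 472) = 916*(81 - 472) = 916*(-391) = -358156)
-((y + 1259)/((0 - 24)*2 - 559) - 1*435) = -((-358156 + 1259)/((0 - 24)*2 - 559) - 1*435) = -(-356897/(-24*2 - 559) - 435) = -(-356897/(-48 - 559) - 435) = -(-356897/(-607) - 435) = -(-356897*(-1/607) - 435) = -(356897/607 - 435) = -1*92852/607 = -92852/607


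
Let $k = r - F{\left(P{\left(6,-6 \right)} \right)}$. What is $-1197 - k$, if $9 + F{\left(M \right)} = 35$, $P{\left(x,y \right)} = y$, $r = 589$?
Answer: $-1760$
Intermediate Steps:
$F{\left(M \right)} = 26$ ($F{\left(M \right)} = -9 + 35 = 26$)
$k = 563$ ($k = 589 - 26 = 563$)
$-1197 - k = -1197 - 563 = -1760$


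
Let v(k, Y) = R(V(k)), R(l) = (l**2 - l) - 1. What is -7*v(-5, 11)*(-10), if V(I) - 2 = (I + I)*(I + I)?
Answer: 721070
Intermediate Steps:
V(I) = 2 + 4*I**2 (V(I) = 2 + (I + I)*(I + I) = 2 + (2*I)*(2*I) = 2 + 4*I**2)
R(l) = -1 + l**2 - l
v(k, Y) = -3 + (2 + 4*k**2)**2 - 4*k**2 (v(k, Y) = -1 + (2 + 4*k**2)**2 - (2 + 4*k**2) = -1 + (2 + 4*k**2)**2 + (-2 - 4*k**2) = -3 + (2 + 4*k**2)**2 - 4*k**2)
-7*v(-5, 11)*(-10) = -7*(1 + 12*(-5)**2 + 16*(-5)**4)*(-10) = -7*(1 + 12*25 + 16*625)*(-10) = -7*(1 + 300 + 10000)*(-10) = -7*10301*(-10) = -72107*(-10) = 721070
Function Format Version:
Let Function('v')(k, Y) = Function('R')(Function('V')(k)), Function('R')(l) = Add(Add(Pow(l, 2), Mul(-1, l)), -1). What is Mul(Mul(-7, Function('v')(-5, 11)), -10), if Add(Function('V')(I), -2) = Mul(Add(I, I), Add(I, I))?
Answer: 721070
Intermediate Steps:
Function('V')(I) = Add(2, Mul(4, Pow(I, 2))) (Function('V')(I) = Add(2, Mul(Add(I, I), Add(I, I))) = Add(2, Mul(Mul(2, I), Mul(2, I))) = Add(2, Mul(4, Pow(I, 2))))
Function('R')(l) = Add(-1, Pow(l, 2), Mul(-1, l))
Function('v')(k, Y) = Add(-3, Pow(Add(2, Mul(4, Pow(k, 2))), 2), Mul(-4, Pow(k, 2))) (Function('v')(k, Y) = Add(-1, Pow(Add(2, Mul(4, Pow(k, 2))), 2), Mul(-1, Add(2, Mul(4, Pow(k, 2))))) = Add(-1, Pow(Add(2, Mul(4, Pow(k, 2))), 2), Add(-2, Mul(-4, Pow(k, 2)))) = Add(-3, Pow(Add(2, Mul(4, Pow(k, 2))), 2), Mul(-4, Pow(k, 2))))
Mul(Mul(-7, Function('v')(-5, 11)), -10) = Mul(Mul(-7, Add(1, Mul(12, Pow(-5, 2)), Mul(16, Pow(-5, 4)))), -10) = Mul(Mul(-7, Add(1, Mul(12, 25), Mul(16, 625))), -10) = Mul(Mul(-7, Add(1, 300, 10000)), -10) = Mul(Mul(-7, 10301), -10) = Mul(-72107, -10) = 721070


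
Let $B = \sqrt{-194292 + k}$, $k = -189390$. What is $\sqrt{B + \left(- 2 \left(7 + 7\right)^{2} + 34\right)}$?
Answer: $\sqrt{-358 + i \sqrt{383682}} \approx 13.369 + 23.167 i$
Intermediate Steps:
$B = i \sqrt{383682}$ ($B = \sqrt{-194292 - 189390} = \sqrt{-383682} = i \sqrt{383682} \approx 619.42 i$)
$\sqrt{B + \left(- 2 \left(7 + 7\right)^{2} + 34\right)} = \sqrt{i \sqrt{383682} + \left(- 2 \left(7 + 7\right)^{2} + 34\right)} = \sqrt{i \sqrt{383682} + \left(- 2 \cdot 14^{2} + 34\right)} = \sqrt{i \sqrt{383682} + \left(\left(-2\right) 196 + 34\right)} = \sqrt{i \sqrt{383682} + \left(-392 + 34\right)} = \sqrt{i \sqrt{383682} - 358} = \sqrt{-358 + i \sqrt{383682}}$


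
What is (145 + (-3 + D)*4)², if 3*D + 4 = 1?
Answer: 16641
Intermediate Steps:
D = -1 (D = -4/3 + (⅓)*1 = -4/3 + ⅓ = -1)
(145 + (-3 + D)*4)² = (145 + (-3 - 1)*4)² = (145 - 4*4)² = (145 - 16)² = 129² = 16641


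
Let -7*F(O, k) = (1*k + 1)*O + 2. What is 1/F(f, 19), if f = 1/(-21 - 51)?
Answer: -126/31 ≈ -4.0645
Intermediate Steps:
f = -1/72 (f = 1/(-72) = -1/72 ≈ -0.013889)
F(O, k) = -2/7 - O*(1 + k)/7 (F(O, k) = -((1*k + 1)*O + 2)/7 = -((k + 1)*O + 2)/7 = -((1 + k)*O + 2)/7 = -(O*(1 + k) + 2)/7 = -(2 + O*(1 + k))/7 = -2/7 - O*(1 + k)/7)
1/F(f, 19) = 1/(-2/7 - 1/7*(-1/72) - 1/7*(-1/72)*19) = 1/(-2/7 + 1/504 + 19/504) = 1/(-31/126) = -126/31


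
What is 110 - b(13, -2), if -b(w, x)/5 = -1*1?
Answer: 105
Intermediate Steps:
b(w, x) = 5 (b(w, x) = -(-5) = -5*(-1) = 5)
110 - b(13, -2) = 110 - 1*5 = 110 - 5 = 105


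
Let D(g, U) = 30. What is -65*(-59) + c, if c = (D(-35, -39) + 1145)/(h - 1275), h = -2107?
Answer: 12968795/3382 ≈ 3834.7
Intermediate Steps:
c = -1175/3382 (c = (30 + 1145)/(-2107 - 1275) = 1175/(-3382) = 1175*(-1/3382) = -1175/3382 ≈ -0.34743)
-65*(-59) + c = -65*(-59) - 1175/3382 = 3835 - 1175/3382 = 12968795/3382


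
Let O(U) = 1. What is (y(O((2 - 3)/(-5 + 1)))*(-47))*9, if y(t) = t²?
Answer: -423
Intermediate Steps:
(y(O((2 - 3)/(-5 + 1)))*(-47))*9 = (1²*(-47))*9 = (1*(-47))*9 = -47*9 = -423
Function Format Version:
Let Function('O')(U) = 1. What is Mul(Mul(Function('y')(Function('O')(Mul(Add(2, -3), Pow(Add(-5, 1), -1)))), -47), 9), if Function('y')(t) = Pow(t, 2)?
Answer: -423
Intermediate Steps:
Mul(Mul(Function('y')(Function('O')(Mul(Add(2, -3), Pow(Add(-5, 1), -1)))), -47), 9) = Mul(Mul(Pow(1, 2), -47), 9) = Mul(Mul(1, -47), 9) = Mul(-47, 9) = -423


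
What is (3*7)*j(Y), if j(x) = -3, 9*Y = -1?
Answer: -63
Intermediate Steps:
Y = -1/9 (Y = (1/9)*(-1) = -1/9 ≈ -0.11111)
(3*7)*j(Y) = (3*7)*(-3) = 21*(-3) = -63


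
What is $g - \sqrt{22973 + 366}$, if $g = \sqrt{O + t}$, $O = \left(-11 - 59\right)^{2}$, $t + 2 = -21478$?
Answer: $- \sqrt{23339} + 2 i \sqrt{4145} \approx -152.77 + 128.76 i$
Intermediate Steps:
$t = -21480$ ($t = -2 - 21478 = -21480$)
$O = 4900$ ($O = \left(-70\right)^{2} = 4900$)
$g = 2 i \sqrt{4145}$ ($g = \sqrt{4900 - 21480} = \sqrt{-16580} = 2 i \sqrt{4145} \approx 128.76 i$)
$g - \sqrt{22973 + 366} = 2 i \sqrt{4145} - \sqrt{22973 + 366} = 2 i \sqrt{4145} - \sqrt{23339} = - \sqrt{23339} + 2 i \sqrt{4145}$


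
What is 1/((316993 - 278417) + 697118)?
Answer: 1/735694 ≈ 1.3593e-6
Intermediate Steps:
1/((316993 - 278417) + 697118) = 1/(38576 + 697118) = 1/735694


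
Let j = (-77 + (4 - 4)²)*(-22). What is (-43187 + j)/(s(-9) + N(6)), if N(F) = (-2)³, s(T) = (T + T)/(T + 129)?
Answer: 829860/163 ≈ 5091.2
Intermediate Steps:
s(T) = 2*T/(129 + T) (s(T) = (2*T)/(129 + T) = 2*T/(129 + T))
j = 1694 (j = (-77 + 0²)*(-22) = (-77 + 0)*(-22) = -77*(-22) = 1694)
N(F) = -8
(-43187 + j)/(s(-9) + N(6)) = (-43187 + 1694)/(2*(-9)/(129 - 9) - 8) = -41493/(2*(-9)/120 - 8) = -41493/(2*(-9)*(1/120) - 8) = -41493/(-3/20 - 8) = -41493/(-163/20) = -41493*(-20/163) = 829860/163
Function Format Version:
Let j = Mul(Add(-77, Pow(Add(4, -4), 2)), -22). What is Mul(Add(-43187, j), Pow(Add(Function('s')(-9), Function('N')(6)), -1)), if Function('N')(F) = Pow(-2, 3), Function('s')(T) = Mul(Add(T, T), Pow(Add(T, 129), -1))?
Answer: Rational(829860, 163) ≈ 5091.2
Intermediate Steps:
Function('s')(T) = Mul(2, T, Pow(Add(129, T), -1)) (Function('s')(T) = Mul(Mul(2, T), Pow(Add(129, T), -1)) = Mul(2, T, Pow(Add(129, T), -1)))
j = 1694 (j = Mul(Add(-77, Pow(0, 2)), -22) = Mul(Add(-77, 0), -22) = Mul(-77, -22) = 1694)
Function('N')(F) = -8
Mul(Add(-43187, j), Pow(Add(Function('s')(-9), Function('N')(6)), -1)) = Mul(Add(-43187, 1694), Pow(Add(Mul(2, -9, Pow(Add(129, -9), -1)), -8), -1)) = Mul(-41493, Pow(Add(Mul(2, -9, Pow(120, -1)), -8), -1)) = Mul(-41493, Pow(Add(Mul(2, -9, Rational(1, 120)), -8), -1)) = Mul(-41493, Pow(Add(Rational(-3, 20), -8), -1)) = Mul(-41493, Pow(Rational(-163, 20), -1)) = Mul(-41493, Rational(-20, 163)) = Rational(829860, 163)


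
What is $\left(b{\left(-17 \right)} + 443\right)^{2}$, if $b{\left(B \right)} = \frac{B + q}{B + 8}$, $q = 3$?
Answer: $\frac{16008001}{81} \approx 1.9763 \cdot 10^{5}$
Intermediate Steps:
$b{\left(B \right)} = \frac{3 + B}{8 + B}$ ($b{\left(B \right)} = \frac{B + 3}{B + 8} = \frac{3 + B}{8 + B}$)
$\left(b{\left(-17 \right)} + 443\right)^{2} = \left(\frac{3 - 17}{8 - 17} + 443\right)^{2} = \left(\frac{1}{-9} \left(-14\right) + 443\right)^{2} = \left(\left(- \frac{1}{9}\right) \left(-14\right) + 443\right)^{2} = \left(\frac{14}{9} + 443\right)^{2} = \left(\frac{4001}{9}\right)^{2} = \frac{16008001}{81}$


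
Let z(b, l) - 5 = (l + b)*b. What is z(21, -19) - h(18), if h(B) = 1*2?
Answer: 45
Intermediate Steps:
h(B) = 2
z(b, l) = 5 + b*(b + l) (z(b, l) = 5 + (l + b)*b = 5 + (b + l)*b = 5 + b*(b + l))
z(21, -19) - h(18) = (5 + 21**2 + 21*(-19)) - 1*2 = (5 + 441 - 399) - 2 = 47 - 2 = 45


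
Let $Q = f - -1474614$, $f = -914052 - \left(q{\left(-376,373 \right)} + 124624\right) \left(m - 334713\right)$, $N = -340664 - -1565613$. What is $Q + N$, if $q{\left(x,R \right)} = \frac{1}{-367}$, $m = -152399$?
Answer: $\frac{22279700236321}{367} \approx 6.0708 \cdot 10^{10}$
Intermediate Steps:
$q{\left(x,R \right)} = - \frac{1}{367}$
$N = 1224949$ ($N = -340664 + 1565613 = 1224949$)
$f = \frac{22278709496700}{367}$ ($f = -914052 - \left(- \frac{1}{367} + 124624\right) \left(-152399 - 334713\right) = -914052 - \frac{45737007}{367} \left(-487112\right) = -914052 - - \frac{22279044953784}{367} = -914052 + \frac{22279044953784}{367} = \frac{22278709496700}{367} \approx 6.0705 \cdot 10^{10}$)
$Q = \frac{22279250680038}{367}$ ($Q = \frac{22278709496700}{367} - -1474614 = \frac{22278709496700}{367} + 1474614 = \frac{22279250680038}{367} \approx 6.0706 \cdot 10^{10}$)
$Q + N = \frac{22279250680038}{367} + 1224949 = \frac{22279700236321}{367}$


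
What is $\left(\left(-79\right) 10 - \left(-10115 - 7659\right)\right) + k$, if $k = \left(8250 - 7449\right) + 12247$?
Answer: $30032$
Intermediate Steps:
$k = 13048$ ($k = 801 + 12247 = 13048$)
$\left(\left(-79\right) 10 - \left(-10115 - 7659\right)\right) + k = \left(\left(-79\right) 10 - \left(-10115 - 7659\right)\right) + 13048 = \left(-790 - -17774\right) + 13048 = \left(-790 + 17774\right) + 13048 = 16984 + 13048 = 30032$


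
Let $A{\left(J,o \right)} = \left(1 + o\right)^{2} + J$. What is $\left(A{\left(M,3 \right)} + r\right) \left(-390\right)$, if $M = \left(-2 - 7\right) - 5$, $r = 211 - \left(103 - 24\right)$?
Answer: $-52260$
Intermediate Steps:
$r = 132$ ($r = 211 - \left(103 - 24\right) = 211 - 79 = 132$)
$M = -14$ ($M = -9 - 5 = -14$)
$A{\left(J,o \right)} = J + \left(1 + o\right)^{2}$
$\left(A{\left(M,3 \right)} + r\right) \left(-390\right) = \left(\left(-14 + \left(1 + 3\right)^{2}\right) + 132\right) \left(-390\right) = \left(\left(-14 + 4^{2}\right) + 132\right) \left(-390\right) = \left(\left(-14 + 16\right) + 132\right) \left(-390\right) = \left(2 + 132\right) \left(-390\right) = 134 \left(-390\right) = -52260$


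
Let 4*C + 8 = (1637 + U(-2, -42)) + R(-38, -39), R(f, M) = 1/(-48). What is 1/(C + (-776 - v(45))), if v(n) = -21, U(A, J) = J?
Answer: -192/68785 ≈ -0.0027913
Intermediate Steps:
R(f, M) = -1/48
C = 76175/192 (C = -2 + ((1637 - 42) - 1/48)/4 = -2 + (1595 - 1/48)/4 = -2 + (1/4)*(76559/48) = -2 + 76559/192 = 76175/192 ≈ 396.74)
1/(C + (-776 - v(45))) = 1/(76175/192 + (-776 - 1*(-21))) = 1/(76175/192 + (-776 + 21)) = 1/(76175/192 - 755) = 1/(-68785/192) = -192/68785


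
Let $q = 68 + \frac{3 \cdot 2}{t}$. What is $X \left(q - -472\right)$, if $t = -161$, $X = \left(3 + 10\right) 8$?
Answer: $\frac{9041136}{161} \approx 56156.0$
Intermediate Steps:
$X = 104$ ($X = 13 \cdot 8 = 104$)
$q = \frac{10942}{161}$ ($q = 68 + \frac{3 \cdot 2}{-161} = 68 + 6 \left(- \frac{1}{161}\right) = 68 - \frac{6}{161} = \frac{10942}{161} \approx 67.963$)
$X \left(q - -472\right) = 104 \left(\frac{10942}{161} - -472\right) = 104 \left(\frac{10942}{161} + 472\right) = 104 \cdot \frac{86934}{161} = \frac{9041136}{161}$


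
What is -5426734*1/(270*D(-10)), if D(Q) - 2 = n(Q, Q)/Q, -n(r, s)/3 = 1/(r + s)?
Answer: -108534680/10719 ≈ -10125.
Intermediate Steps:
n(r, s) = -3/(r + s)
D(Q) = 2 - 3/(2*Q²) (D(Q) = 2 + (-3/(Q + Q))/Q = 2 + (-3*1/(2*Q))/Q = 2 + (-3/(2*Q))/Q = 2 - 3/(2*Q²))
-5426734*1/(270*D(-10)) = -5426734*1/(270*(2 - 3/2/(-10)²)) = -5426734*1/(270*(2 - 3/2*1/100)) = -5426734*1/(270*(2 - 3/200)) = -5426734/((3*(397/200))*90) = -5426734/((1191/200)*90) = -5426734/10719/20 = -5426734*20/10719 = -108534680/10719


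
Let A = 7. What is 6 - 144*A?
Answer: -1002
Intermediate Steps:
6 - 144*A = 6 - 144*7 = 6 - 1008 = -1002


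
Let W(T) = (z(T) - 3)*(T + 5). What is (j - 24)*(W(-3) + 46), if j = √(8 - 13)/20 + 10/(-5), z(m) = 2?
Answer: -1144 + 11*I*√5/5 ≈ -1144.0 + 4.9193*I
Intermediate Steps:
j = -2 + I*√5/20 (j = √(-5)*(1/20) + 10*(-⅕) = (I*√5)*(1/20) - 2 = I*√5/20 - 2 = -2 + I*√5/20 ≈ -2.0 + 0.1118*I)
W(T) = -5 - T (W(T) = (2 - 3)*(T + 5) = -(5 + T) = -5 - T)
(j - 24)*(W(-3) + 46) = ((-2 + I*√5/20) - 24)*((-5 - 1*(-3)) + 46) = (-26 + I*√5/20)*((-5 + 3) + 46) = (-26 + I*√5/20)*(-2 + 46) = (-26 + I*√5/20)*44 = -1144 + 11*I*√5/5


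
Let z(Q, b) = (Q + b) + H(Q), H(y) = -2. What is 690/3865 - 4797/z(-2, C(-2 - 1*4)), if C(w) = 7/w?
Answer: 22252764/23963 ≈ 928.63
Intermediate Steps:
z(Q, b) = -2 + Q + b (z(Q, b) = (Q + b) - 2 = -2 + Q + b)
690/3865 - 4797/z(-2, C(-2 - 1*4)) = 690/3865 - 4797/(-2 - 2 + 7/(-2 - 1*4)) = 690*(1/3865) - 4797/(-2 - 2 + 7/(-2 - 4)) = 138/773 - 4797/(-2 - 2 + 7/(-6)) = 138/773 - 4797/(-2 - 2 + 7*(-1/6)) = 138/773 - 4797/(-2 - 2 - 7/6) = 138/773 - 4797/(-31/6) = 138/773 - 4797*(-6/31) = 138/773 + 28782/31 = 22252764/23963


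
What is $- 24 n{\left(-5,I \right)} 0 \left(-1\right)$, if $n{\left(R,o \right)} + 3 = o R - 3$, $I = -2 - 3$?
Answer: $0$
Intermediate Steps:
$I = -5$ ($I = -2 - 3 = -5$)
$n{\left(R,o \right)} = -6 + R o$ ($n{\left(R,o \right)} = -3 + \left(o R - 3\right) = -3 + \left(R o - 3\right) = -3 + \left(-3 + R o\right) = -6 + R o$)
$- 24 n{\left(-5,I \right)} 0 \left(-1\right) = - 24 \left(-6 - -25\right) 0 \left(-1\right) = - 24 \left(-6 + 25\right) 0 \left(-1\right) = - 24 \cdot 19 \cdot 0 \left(-1\right) = \left(-24\right) 0 \left(-1\right) = 0 \left(-1\right) = 0$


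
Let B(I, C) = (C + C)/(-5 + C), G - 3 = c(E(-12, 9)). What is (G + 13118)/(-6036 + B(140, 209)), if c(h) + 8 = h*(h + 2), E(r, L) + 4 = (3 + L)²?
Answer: -3365286/615463 ≈ -5.4679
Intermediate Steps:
E(r, L) = -4 + (3 + L)²
c(h) = -8 + h*(2 + h) (c(h) = -8 + h*(h + 2) = -8 + h*(2 + h))
G = 19875 (G = 3 + (-8 + (-4 + (3 + 9)²)² + 2*(-4 + (3 + 9)²)) = 3 + (-8 + (-4 + 12²)² + 2*(-4 + 12²)) = 3 + (-8 + (-4 + 144)² + 2*(-4 + 144)) = 3 + (-8 + 140² + 2*140) = 3 + (-8 + 19600 + 280) = 3 + 19872 = 19875)
B(I, C) = 2*C/(-5 + C) (B(I, C) = (2*C)/(-5 + C) = 2*C/(-5 + C))
(G + 13118)/(-6036 + B(140, 209)) = (19875 + 13118)/(-6036 + 2*209/(-5 + 209)) = 32993/(-6036 + 2*209/204) = 32993/(-6036 + 2*209*(1/204)) = 32993/(-6036 + 209/102) = 32993/(-615463/102) = 32993*(-102/615463) = -3365286/615463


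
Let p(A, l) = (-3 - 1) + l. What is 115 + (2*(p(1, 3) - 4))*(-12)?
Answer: 235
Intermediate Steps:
p(A, l) = -4 + l
115 + (2*(p(1, 3) - 4))*(-12) = 115 + (2*((-4 + 3) - 4))*(-12) = 115 + (2*(-1 - 4))*(-12) = 115 + (2*(-5))*(-12) = 115 - 10*(-12) = 115 + 120 = 235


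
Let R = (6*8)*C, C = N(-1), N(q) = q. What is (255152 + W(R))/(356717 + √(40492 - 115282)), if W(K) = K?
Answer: 90999933568/127247092879 - 765312*I*√8310/127247092879 ≈ 0.71514 - 0.00054827*I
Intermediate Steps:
C = -1
R = -48 (R = (6*8)*(-1) = 48*(-1) = -48)
(255152 + W(R))/(356717 + √(40492 - 115282)) = (255152 - 48)/(356717 + √(40492 - 115282)) = 255104/(356717 + √(-74790)) = 255104/(356717 + 3*I*√8310)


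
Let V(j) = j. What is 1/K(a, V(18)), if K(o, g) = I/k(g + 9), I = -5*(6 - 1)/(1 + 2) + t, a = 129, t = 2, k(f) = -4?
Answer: 12/19 ≈ 0.63158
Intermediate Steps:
I = -19/3 (I = -5*(6 - 1)/(1 + 2) + 2 = -25/3 + 2 = -19/3 ≈ -6.3333)
K(o, g) = 19/12 (K(o, g) = -19/3/(-4) = -19/3*(-¼) = 19/12)
1/K(a, V(18)) = 1/(19/12) = 12/19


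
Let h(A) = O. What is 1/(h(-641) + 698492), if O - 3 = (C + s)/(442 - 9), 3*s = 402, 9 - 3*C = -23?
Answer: 1299/907345439 ≈ 1.4316e-6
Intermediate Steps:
C = 32/3 (C = 3 - ⅓*(-23) = 3 + 23/3 = 32/3 ≈ 10.667)
s = 134 (s = (⅓)*402 = 134)
O = 4331/1299 (O = 3 + (32/3 + 134)/(442 - 9) = 3 + (434/3)/433 = 3 + (434/3)*(1/433) = 3 + 434/1299 = 4331/1299 ≈ 3.3341)
h(A) = 4331/1299
1/(h(-641) + 698492) = 1/(4331/1299 + 698492) = 1/(907345439/1299) = 1299/907345439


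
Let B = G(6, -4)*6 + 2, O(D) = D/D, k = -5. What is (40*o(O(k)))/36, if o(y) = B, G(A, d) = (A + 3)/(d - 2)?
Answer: -70/9 ≈ -7.7778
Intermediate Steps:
G(A, d) = (3 + A)/(-2 + d)
O(D) = 1
B = -7 (B = ((3 + 6)/(-2 - 4))*6 + 2 = (9/(-6))*6 + 2 = -⅙*9*6 + 2 = -3/2*6 + 2 = -9 + 2 = -7)
o(y) = -7
(40*o(O(k)))/36 = (40*(-7))/36 = -280*1/36 = -70/9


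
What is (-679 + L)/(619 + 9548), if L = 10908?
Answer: 10229/10167 ≈ 1.0061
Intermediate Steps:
(-679 + L)/(619 + 9548) = (-679 + 10908)/(619 + 9548) = 10229/10167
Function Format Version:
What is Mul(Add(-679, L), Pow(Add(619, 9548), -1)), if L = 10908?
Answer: Rational(10229, 10167) ≈ 1.0061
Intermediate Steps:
Mul(Add(-679, L), Pow(Add(619, 9548), -1)) = Mul(Add(-679, 10908), Pow(Add(619, 9548), -1)) = Mul(10229, Pow(10167, -1)) = Mul(10229, Rational(1, 10167)) = Rational(10229, 10167)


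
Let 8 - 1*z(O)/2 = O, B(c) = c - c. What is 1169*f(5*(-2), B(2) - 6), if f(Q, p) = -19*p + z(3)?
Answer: 144956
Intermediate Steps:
B(c) = 0
z(O) = 16 - 2*O
f(Q, p) = 10 - 19*p (f(Q, p) = -19*p + (16 - 2*3) = -19*p + (16 - 6) = -19*p + 10 = 10 - 19*p)
1169*f(5*(-2), B(2) - 6) = 1169*(10 - 19*(0 - 6)) = 1169*(10 - 19*(-6)) = 1169*(10 + 114) = 1169*124 = 144956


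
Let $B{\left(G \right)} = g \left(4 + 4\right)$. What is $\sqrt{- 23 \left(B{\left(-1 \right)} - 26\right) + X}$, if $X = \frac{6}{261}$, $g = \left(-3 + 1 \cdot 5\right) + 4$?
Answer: $\frac{2 i \sqrt{957435}}{87} \approx 22.494 i$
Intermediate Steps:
$g = 6$ ($g = \left(-3 + 5\right) + 4 = 2 + 4 = 6$)
$X = \frac{2}{87}$ ($X = 6 \cdot \frac{1}{261} = \frac{2}{87} \approx 0.022988$)
$B{\left(G \right)} = 48$ ($B{\left(G \right)} = 6 \left(4 + 4\right) = 6 \cdot 8 = 48$)
$\sqrt{- 23 \left(B{\left(-1 \right)} - 26\right) + X} = \sqrt{- 23 \left(48 - 26\right) + \frac{2}{87}} = \sqrt{\left(-23\right) 22 + \frac{2}{87}} = \sqrt{-506 + \frac{2}{87}} = \sqrt{- \frac{44020}{87}} = \frac{2 i \sqrt{957435}}{87}$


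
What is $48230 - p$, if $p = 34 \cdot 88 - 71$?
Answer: $45309$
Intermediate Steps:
$p = 2921$ ($p = 2992 - 71 = 2921$)
$48230 - p = 48230 - 2921 = 45309$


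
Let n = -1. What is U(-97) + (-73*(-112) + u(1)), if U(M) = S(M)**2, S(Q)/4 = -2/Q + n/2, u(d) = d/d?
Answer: 76971989/9409 ≈ 8180.7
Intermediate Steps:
u(d) = 1
S(Q) = -2 - 8/Q (S(Q) = 4*(-2/Q - 1/2) = 4*(-1/2 - 2/Q) = -2 - 8/Q)
U(M) = (-2 - 8/M)**2
U(-97) + (-73*(-112) + u(1)) = 4*(4 - 97)**2/(-97)**2 + (-73*(-112) + 1) = 4*(1/9409)*(-93)**2 + (8176 + 1) = 4*(1/9409)*8649 + 8177 = 34596/9409 + 8177 = 76971989/9409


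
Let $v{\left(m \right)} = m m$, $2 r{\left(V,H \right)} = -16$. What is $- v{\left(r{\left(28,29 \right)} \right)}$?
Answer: $-64$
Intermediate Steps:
$r{\left(V,H \right)} = -8$ ($r{\left(V,H \right)} = \frac{1}{2} \left(-16\right) = -8$)
$v{\left(m \right)} = m^{2}$
$- v{\left(r{\left(28,29 \right)} \right)} = - \left(-8\right)^{2} = \left(-1\right) 64 = -64$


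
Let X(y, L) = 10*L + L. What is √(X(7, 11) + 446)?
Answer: 9*√7 ≈ 23.812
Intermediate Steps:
X(y, L) = 11*L
√(X(7, 11) + 446) = √(11*11 + 446) = √(121 + 446) = √567 = 9*√7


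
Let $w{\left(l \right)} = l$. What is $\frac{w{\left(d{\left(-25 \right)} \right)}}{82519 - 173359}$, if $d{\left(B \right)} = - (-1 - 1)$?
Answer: $- \frac{1}{45420} \approx -2.2017 \cdot 10^{-5}$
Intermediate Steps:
$d{\left(B \right)} = 2$ ($d{\left(B \right)} = \left(-1\right) \left(-2\right) = 2$)
$\frac{w{\left(d{\left(-25 \right)} \right)}}{82519 - 173359} = \frac{2}{82519 - 173359} = \frac{2}{-90840} = 2 \left(- \frac{1}{90840}\right) = - \frac{1}{45420}$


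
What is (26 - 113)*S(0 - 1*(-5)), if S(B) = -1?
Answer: 87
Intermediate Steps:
(26 - 113)*S(0 - 1*(-5)) = (26 - 113)*(-1) = -87*(-1) = 87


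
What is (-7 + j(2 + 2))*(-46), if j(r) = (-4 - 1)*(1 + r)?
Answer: 1472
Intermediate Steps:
j(r) = -5 - 5*r (j(r) = -5*(1 + r) = -5 - 5*r)
(-7 + j(2 + 2))*(-46) = (-7 + (-5 - 5*(2 + 2)))*(-46) = (-7 + (-5 - 5*4))*(-46) = (-7 + (-5 - 20))*(-46) = (-7 - 25)*(-46) = -32*(-46) = 1472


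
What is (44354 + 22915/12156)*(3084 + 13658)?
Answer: 4513560653569/6078 ≈ 7.4261e+8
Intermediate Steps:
(44354 + 22915/12156)*(3084 + 13658) = (44354 + 22915*(1/12156))*16742 = (44354 + 22915/12156)*16742 = (539190139/12156)*16742 = 4513560653569/6078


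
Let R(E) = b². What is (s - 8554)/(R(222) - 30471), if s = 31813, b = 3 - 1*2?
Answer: -23259/30470 ≈ -0.76334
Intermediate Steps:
b = 1 (b = 3 - 2 = 1)
R(E) = 1 (R(E) = 1² = 1)
(s - 8554)/(R(222) - 30471) = (31813 - 8554)/(1 - 30471) = 23259/(-30470) = 23259*(-1/30470) = -23259/30470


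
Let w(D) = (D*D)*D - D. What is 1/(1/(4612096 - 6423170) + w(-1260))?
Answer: -1811074/3622826681870761 ≈ -4.9991e-10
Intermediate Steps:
w(D) = D³ - D (w(D) = D²*D - D = D³ - D)
1/(1/(4612096 - 6423170) + w(-1260)) = 1/(1/(4612096 - 6423170) + ((-1260)³ - 1*(-1260))) = 1/(1/(-1811074) + (-2000376000 + 1260)) = 1/(-1/1811074 - 2000374740) = 1/(-3622826681870761/1811074) = -1811074/3622826681870761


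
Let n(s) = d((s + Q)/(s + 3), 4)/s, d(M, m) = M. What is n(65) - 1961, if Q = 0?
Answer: -133347/68 ≈ -1961.0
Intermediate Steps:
n(s) = 1/(3 + s) (n(s) = ((s + 0)/(s + 3))/s = (s/(3 + s))/s = 1/(3 + s))
n(65) - 1961 = 1/(3 + 65) - 1961 = 1/68 - 1961 = -133347/68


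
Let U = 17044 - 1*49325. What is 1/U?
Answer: -1/32281 ≈ -3.0978e-5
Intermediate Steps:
U = -32281 (U = 17044 - 49325 = -32281)
1/U = 1/(-32281) = -1/32281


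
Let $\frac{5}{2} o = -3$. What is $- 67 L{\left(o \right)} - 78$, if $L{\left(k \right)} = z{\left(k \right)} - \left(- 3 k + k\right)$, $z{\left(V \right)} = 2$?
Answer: $- \frac{256}{5} \approx -51.2$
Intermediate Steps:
$o = - \frac{6}{5}$ ($o = \frac{2}{5} \left(-3\right) = - \frac{6}{5} \approx -1.2$)
$L{\left(k \right)} = 2 + 2 k$ ($L{\left(k \right)} = 2 - \left(- 3 k + k\right) = 2 - - 2 k = 2 + 2 k$)
$- 67 L{\left(o \right)} - 78 = - 67 \left(2 + 2 \left(- \frac{6}{5}\right)\right) - 78 = - 67 \left(2 - \frac{12}{5}\right) - 78 = \left(-67\right) \left(- \frac{2}{5}\right) - 78 = \frac{134}{5} - 78 = - \frac{256}{5}$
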